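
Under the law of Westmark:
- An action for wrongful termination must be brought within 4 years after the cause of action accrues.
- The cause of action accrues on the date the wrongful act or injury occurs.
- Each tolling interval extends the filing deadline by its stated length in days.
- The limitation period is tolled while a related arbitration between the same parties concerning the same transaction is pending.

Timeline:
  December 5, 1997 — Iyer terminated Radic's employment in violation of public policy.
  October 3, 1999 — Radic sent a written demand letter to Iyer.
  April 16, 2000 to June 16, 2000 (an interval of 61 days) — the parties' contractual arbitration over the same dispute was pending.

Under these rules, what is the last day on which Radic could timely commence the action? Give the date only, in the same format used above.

February 4, 2002

The cause of action accrued on December 5, 1997, the date of the act.
4 years from December 5, 1997 is December 5, 2001.
Because the pending related arbitration ran from April 16, 2000 to June 16, 2000, the deadline is extended by 61 days to February 4, 2002.
Nothing else in the chronology tolls or restarts the period.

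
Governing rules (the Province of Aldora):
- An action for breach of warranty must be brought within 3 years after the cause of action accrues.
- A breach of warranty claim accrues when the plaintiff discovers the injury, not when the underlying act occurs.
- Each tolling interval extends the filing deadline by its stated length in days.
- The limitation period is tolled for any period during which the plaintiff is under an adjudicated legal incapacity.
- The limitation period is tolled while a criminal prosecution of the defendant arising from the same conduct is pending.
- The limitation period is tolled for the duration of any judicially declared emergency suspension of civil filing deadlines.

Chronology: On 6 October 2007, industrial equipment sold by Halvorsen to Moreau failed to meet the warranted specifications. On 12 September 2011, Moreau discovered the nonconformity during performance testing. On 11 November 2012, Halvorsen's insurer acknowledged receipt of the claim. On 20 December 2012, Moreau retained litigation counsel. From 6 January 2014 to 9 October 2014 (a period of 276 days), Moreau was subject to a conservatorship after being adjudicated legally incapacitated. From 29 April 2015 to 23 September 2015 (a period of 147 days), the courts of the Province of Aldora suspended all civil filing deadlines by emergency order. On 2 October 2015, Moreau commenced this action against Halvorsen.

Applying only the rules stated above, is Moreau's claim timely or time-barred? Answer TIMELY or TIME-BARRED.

Accrual is tied to discovery, so the period began on 12 September 2011 rather than on 6 October 2007 when the act occurred.
The untolled deadline — 3 years after 12 September 2011 — is 12 September 2014.
Because the plaintiff's legal incapacity ran from 6 January 2014 to 9 October 2014, the deadline is extended by 276 days to 15 June 2015.
The period was tolled for 147 days by the emergency suspension of filing deadlines (29 April 2015 to 23 September 2015), pushing the deadline to 9 November 2015.
Nothing else in the chronology tolls or restarts the period.
Moreau filed on 2 October 2015, before the 9 November 2015 deadline, so the action is timely.

TIMELY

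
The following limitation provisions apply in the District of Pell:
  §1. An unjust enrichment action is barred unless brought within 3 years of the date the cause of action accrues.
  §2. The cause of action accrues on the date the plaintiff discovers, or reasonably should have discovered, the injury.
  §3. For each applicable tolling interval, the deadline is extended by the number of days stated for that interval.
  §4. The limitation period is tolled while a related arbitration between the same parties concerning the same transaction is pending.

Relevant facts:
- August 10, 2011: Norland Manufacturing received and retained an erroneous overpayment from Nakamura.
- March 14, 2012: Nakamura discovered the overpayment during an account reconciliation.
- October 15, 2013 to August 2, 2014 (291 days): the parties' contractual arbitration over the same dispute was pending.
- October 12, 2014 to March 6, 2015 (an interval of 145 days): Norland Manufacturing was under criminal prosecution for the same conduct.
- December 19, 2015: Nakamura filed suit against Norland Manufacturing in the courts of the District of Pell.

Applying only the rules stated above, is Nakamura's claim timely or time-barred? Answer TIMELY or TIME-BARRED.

Under the discovery rule, the claim accrued on March 14, 2012, when Nakamura discovered the injury — not on the August 10, 2011 date of the underlying act.
3 years from March 14, 2012 is March 14, 2015.
Because the pending related arbitration ran from October 15, 2013 to August 2, 2014, the deadline is extended by 291 days to December 30, 2015.
Although a criminal prosecution ran from October 12, 2014 to March 6, 2015, the stated rules do not make that a tolling event, so it is disregarded.
Filing on December 19, 2015 beat the December 30, 2015 deadline — the action is timely.

TIMELY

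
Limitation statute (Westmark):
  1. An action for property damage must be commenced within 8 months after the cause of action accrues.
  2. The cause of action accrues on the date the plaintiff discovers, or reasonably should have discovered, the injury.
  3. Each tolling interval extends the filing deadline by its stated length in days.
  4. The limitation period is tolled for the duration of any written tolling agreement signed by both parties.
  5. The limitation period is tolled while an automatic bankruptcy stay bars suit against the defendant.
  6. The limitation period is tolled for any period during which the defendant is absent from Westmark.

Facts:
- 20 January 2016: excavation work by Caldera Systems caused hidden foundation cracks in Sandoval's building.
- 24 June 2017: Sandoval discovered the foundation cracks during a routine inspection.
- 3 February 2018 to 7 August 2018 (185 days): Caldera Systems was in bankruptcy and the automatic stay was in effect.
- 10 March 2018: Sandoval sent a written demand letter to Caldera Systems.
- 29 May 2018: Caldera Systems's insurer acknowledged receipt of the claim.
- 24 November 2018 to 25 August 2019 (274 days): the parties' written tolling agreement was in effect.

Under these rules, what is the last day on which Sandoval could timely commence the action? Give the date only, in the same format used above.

The claim did not accrue until Sandoval discovered the injury on 24 June 2017; the 20 January 2016 act date does not start the clock under the stated rule.
The untolled deadline — 8 months after 24 June 2017 — is 24 February 2018.
The period was tolled for 185 days by the automatic bankruptcy stay (3 February 2018 to 7 August 2018), pushing the deadline to 28 August 2018.
The written tolling agreement starting 24 November 2018 came too late — the period had run on 28 August 2018 — and so does not extend the deadline.
The other events in the timeline have no effect on the limitation period under the stated rules.

28 August 2018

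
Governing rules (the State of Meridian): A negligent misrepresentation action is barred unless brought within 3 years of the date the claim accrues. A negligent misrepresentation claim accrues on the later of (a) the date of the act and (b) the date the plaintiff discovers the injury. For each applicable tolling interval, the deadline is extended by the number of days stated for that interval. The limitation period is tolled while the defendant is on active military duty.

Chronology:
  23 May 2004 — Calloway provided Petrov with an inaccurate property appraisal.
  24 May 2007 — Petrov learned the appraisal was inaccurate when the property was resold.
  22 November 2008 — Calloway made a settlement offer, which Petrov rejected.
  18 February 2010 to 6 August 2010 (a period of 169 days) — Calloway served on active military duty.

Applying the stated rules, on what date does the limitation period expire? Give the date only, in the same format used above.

9 November 2010

The claim accrued on 24 May 2007 — the later of the 23 May 2004 act and the 24 May 2007 discovery.
3 years from 24 May 2007 is 24 May 2010.
Because the defendant's active military service ran from 18 February 2010 to 6 August 2010, the deadline is extended by 169 days to 9 November 2010.
Nothing else in the chronology tolls or restarts the period.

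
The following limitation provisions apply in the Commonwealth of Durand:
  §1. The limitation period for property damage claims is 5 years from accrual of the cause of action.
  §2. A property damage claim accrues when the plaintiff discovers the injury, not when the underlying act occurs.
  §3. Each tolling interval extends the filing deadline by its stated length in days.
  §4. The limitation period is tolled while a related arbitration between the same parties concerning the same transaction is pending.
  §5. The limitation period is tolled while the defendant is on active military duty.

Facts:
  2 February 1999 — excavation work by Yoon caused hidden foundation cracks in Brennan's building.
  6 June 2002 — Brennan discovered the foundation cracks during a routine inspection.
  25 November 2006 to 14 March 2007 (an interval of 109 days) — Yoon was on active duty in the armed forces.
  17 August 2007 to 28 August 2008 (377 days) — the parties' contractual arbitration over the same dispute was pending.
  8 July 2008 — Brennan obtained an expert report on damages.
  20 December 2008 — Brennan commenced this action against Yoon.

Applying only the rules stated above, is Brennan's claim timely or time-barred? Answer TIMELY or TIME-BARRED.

TIME-BARRED

The claim did not accrue until Brennan discovered the injury on 6 June 2002; the 2 February 1999 act date does not start the clock under the stated rule.
The untolled deadline — 5 years after 6 June 2002 — is 6 June 2007.
Because the defendant's active military service ran from 25 November 2006 to 14 March 2007, the deadline is extended by 109 days to 23 September 2007.
Because the pending related arbitration ran from 17 August 2007 to 28 August 2008, the deadline is extended by 377 days to 4 October 2008.
None of the other events listed affects the running of the period under the stated rules.
Brennan filed on 20 December 2008, after the 4 October 2008 deadline, so the action is time-barred.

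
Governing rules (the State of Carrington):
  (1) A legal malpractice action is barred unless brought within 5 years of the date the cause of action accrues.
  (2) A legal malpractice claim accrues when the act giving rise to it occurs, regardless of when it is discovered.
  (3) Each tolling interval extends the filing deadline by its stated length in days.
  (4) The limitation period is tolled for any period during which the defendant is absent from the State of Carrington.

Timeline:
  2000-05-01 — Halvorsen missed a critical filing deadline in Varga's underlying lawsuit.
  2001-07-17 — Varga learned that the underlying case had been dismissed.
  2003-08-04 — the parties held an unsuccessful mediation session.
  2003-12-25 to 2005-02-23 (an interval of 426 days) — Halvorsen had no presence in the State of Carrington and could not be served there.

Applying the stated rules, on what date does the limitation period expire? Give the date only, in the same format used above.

2006-07-01

The claim accrued on 2000-05-01, when the wrongful act occurred; under the stated occurrence rule the 2001-07-17 discovery does not delay accrual.
Adding the 5 years base period to 2000-05-01 gives a deadline of 2005-05-01, before any tolling.
The defendant's absence from the jurisdiction from 2003-12-25 to 2005-02-23 tolled the period for 426 days, extending the deadline to 2006-07-01.
Nothing else in the chronology tolls or restarts the period.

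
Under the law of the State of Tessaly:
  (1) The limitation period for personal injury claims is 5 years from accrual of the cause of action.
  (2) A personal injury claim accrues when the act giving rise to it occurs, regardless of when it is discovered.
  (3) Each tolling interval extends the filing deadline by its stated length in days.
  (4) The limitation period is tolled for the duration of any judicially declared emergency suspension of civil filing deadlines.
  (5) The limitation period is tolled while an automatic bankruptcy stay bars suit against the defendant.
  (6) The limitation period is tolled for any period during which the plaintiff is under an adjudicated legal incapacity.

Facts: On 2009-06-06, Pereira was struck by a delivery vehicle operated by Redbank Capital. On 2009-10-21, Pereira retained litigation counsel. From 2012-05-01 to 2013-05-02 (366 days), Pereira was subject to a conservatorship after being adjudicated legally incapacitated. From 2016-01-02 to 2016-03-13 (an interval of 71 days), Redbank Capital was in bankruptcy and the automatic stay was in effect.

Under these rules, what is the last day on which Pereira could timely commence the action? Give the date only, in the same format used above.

The cause of action accrued on 2009-06-06, the date of the act.
Adding the 5 years base period to 2009-06-06 gives a deadline of 2014-06-06, before any tolling.
Because the plaintiff's legal incapacity ran from 2012-05-01 to 2013-05-02, the deadline is extended by 366 days to 2015-06-07.
The automatic bankruptcy stay from 2016-01-02 to 2016-03-13 began after the period had already run on 2015-06-07, so it has no tolling effect.
Nothing else in the chronology tolls or restarts the period.

2015-06-07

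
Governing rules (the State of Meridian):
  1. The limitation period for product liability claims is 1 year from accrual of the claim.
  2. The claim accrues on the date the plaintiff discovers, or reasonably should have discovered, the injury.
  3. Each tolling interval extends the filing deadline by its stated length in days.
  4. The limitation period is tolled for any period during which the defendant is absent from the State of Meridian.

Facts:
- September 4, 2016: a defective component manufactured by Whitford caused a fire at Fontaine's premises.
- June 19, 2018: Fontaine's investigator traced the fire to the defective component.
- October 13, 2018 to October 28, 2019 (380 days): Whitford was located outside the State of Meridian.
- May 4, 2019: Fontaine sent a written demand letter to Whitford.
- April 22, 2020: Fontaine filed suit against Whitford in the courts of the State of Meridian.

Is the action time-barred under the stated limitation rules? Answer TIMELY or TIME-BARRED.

TIMELY

Under the discovery rule, the claim accrued on June 19, 2018, when Fontaine discovered the injury — not on the September 4, 2016 date of the underlying act.
Adding the 1 year base period to June 19, 2018 gives a deadline of June 19, 2019, before any tolling.
The period was tolled for 380 days by the defendant's absence from the jurisdiction (October 13, 2018 to October 28, 2019), pushing the deadline to July 3, 2020.
None of the other events listed affects the running of the period under the stated rules.
Filing on April 22, 2020 beat the July 3, 2020 deadline — the action is timely.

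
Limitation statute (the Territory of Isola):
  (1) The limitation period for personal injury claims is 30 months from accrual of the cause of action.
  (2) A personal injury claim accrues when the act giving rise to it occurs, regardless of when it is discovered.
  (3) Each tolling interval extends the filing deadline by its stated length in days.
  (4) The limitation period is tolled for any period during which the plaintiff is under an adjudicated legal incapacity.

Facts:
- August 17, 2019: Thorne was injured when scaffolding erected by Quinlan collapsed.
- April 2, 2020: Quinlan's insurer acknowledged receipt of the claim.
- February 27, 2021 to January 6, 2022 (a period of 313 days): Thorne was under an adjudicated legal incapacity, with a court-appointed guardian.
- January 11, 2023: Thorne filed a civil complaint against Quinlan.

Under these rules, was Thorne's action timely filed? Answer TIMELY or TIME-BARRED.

The cause of action accrued on August 17, 2019, the date of the act.
30 months from August 17, 2019 is February 17, 2022.
The plaintiff's legal incapacity from February 27, 2021 to January 6, 2022 tolled the period for 313 days, extending the deadline to December 27, 2022.
The other events in the timeline have no effect on the limitation period under the stated rules.
Thorne filed on January 11, 2023, after the December 27, 2022 deadline, so the action is time-barred.

TIME-BARRED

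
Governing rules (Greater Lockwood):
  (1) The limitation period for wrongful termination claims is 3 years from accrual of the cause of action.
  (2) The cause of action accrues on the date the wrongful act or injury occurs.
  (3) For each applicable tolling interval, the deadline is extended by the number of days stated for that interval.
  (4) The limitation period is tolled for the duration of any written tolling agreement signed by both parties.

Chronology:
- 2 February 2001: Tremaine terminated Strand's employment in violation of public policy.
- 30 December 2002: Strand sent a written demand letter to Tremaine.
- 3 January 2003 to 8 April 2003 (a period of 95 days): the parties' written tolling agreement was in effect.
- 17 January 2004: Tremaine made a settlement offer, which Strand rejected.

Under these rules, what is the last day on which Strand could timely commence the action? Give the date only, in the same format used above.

The claim accrued on 2 February 2001, when the wrongful act occurred.
Adding the 3 years base period to 2 February 2001 gives a deadline of 2 February 2004, before any tolling.
The written tolling agreement from 3 January 2003 to 8 April 2003 tolled the period for 95 days, extending the deadline to 7 May 2004.
The other events in the timeline have no effect on the limitation period under the stated rules.

7 May 2004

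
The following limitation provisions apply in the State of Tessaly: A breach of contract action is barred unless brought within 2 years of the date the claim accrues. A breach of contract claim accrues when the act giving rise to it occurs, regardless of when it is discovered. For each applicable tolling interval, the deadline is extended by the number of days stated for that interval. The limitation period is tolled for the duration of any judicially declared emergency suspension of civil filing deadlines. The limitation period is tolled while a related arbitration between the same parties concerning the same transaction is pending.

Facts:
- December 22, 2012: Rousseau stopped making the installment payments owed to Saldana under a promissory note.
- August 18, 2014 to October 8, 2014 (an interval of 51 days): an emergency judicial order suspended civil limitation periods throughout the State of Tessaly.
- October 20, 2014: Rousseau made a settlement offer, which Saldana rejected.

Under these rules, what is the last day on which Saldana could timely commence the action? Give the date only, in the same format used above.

February 11, 2015

The limitation period began to run on December 22, 2012.
2 years from December 22, 2012 is December 22, 2014.
The period was tolled for 51 days by the emergency suspension of filing deadlines (August 18, 2014 to October 8, 2014), pushing the deadline to February 11, 2015.
Nothing else in the chronology tolls or restarts the period.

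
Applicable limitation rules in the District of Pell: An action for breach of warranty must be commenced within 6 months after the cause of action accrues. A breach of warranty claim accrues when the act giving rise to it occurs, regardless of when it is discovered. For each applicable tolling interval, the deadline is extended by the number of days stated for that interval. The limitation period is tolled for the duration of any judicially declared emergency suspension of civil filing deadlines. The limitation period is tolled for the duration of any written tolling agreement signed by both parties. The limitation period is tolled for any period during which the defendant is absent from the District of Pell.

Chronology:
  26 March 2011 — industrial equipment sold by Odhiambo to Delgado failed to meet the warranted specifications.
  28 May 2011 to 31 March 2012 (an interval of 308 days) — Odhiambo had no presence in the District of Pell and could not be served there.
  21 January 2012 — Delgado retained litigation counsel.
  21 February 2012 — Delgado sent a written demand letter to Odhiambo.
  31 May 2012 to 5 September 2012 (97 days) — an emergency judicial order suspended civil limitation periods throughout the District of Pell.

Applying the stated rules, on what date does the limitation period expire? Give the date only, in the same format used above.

4 November 2012

The claim accrued on 26 March 2011, when the wrongful act occurred.
6 months from 26 March 2011 is 26 September 2011.
The period was tolled for 308 days by the defendant's absence from the jurisdiction (28 May 2011 to 31 March 2012), pushing the deadline to 30 July 2012.
The emergency suspension of filing deadlines from 31 May 2012 to 5 September 2012 tolled the period for 97 days, extending the deadline to 4 November 2012.
The other events in the timeline have no effect on the limitation period under the stated rules.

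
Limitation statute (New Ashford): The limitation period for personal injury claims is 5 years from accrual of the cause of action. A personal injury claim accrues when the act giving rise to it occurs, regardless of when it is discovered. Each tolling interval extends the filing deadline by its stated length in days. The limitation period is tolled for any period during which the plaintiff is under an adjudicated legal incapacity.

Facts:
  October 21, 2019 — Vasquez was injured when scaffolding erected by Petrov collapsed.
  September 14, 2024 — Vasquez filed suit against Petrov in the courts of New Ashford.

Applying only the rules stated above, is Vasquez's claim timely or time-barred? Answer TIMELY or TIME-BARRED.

TIMELY

The limitation period began to run on October 21, 2019.
Adding the 5 years base period to October 21, 2019 gives a deadline of October 21, 2024, before any tolling.
Filing on September 14, 2024 beat the October 21, 2024 deadline — the action is timely.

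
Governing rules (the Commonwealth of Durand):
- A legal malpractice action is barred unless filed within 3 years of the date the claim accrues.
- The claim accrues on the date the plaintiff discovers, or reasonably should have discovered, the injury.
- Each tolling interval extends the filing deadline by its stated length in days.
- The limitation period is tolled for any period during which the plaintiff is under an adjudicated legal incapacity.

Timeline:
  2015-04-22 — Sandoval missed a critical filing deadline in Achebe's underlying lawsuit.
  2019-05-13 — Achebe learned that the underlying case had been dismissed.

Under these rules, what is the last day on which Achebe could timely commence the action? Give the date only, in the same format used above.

2022-05-13

Under the discovery rule, the claim accrued on 2019-05-13, when Achebe discovered the injury — not on the 2015-04-22 date of the underlying act.
The untolled deadline — 3 years after 2019-05-13 — is 2022-05-13.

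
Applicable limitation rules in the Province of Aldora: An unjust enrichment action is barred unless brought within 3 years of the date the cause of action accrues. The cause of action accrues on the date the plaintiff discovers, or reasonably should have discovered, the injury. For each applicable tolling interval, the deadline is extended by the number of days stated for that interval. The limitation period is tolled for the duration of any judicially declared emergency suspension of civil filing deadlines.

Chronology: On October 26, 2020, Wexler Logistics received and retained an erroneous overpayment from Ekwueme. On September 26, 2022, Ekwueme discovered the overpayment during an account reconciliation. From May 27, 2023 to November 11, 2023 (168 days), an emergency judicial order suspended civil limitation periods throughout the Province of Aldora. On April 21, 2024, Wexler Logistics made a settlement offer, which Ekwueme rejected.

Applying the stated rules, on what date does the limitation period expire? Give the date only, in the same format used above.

March 13, 2026

Under the discovery rule, the claim accrued on September 26, 2022, when Ekwueme discovered the injury — not on the October 26, 2020 date of the underlying act.
3 years from September 26, 2022 is September 26, 2025.
The emergency suspension of filing deadlines from May 27, 2023 to November 11, 2023 tolled the period for 168 days, extending the deadline to March 13, 2026.
None of the other events listed affects the running of the period under the stated rules.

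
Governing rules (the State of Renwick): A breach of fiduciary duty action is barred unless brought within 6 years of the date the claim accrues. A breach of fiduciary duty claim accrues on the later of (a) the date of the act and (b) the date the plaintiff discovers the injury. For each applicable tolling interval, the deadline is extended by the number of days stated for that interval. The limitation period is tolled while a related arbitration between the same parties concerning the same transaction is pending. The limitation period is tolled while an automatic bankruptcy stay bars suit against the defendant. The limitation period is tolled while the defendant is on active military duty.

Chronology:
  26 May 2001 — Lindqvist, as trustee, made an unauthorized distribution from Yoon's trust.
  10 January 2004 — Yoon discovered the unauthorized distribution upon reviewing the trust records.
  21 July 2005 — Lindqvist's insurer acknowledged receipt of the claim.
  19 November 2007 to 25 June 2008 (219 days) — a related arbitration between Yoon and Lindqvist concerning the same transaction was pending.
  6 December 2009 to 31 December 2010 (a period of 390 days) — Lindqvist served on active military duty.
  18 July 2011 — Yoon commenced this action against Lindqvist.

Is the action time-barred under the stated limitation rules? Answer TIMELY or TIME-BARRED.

Because discovery on 10 January 2004 post-dates the 26 May 2001 act, accrual under the later-of rule falls on 10 January 2004.
6 years from 10 January 2004 is 10 January 2010.
The period was tolled for 219 days by the pending related arbitration (19 November 2007 to 25 June 2008), pushing the deadline to 17 August 2010.
The defendant's active military service from 6 December 2009 to 31 December 2010 tolled the period for 390 days, extending the deadline to 11 September 2011.
The other events in the timeline have no effect on the limitation period under the stated rules.
Yoon filed on 18 July 2011, before the 11 September 2011 deadline, so the action is timely.

TIMELY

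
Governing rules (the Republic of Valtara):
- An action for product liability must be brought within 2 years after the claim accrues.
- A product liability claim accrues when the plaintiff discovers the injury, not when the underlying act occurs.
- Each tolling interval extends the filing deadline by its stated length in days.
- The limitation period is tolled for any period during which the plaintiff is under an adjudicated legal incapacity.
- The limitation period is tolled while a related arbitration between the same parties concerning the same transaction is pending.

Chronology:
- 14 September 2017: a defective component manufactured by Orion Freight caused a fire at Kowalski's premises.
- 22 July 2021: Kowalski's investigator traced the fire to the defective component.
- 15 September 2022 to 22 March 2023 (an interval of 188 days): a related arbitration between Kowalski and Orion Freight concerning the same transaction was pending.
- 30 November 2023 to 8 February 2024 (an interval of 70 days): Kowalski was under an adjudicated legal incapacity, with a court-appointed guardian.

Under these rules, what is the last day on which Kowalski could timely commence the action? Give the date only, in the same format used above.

Accrual is tied to discovery, so the period began on 22 July 2021 rather than on 14 September 2017 when the act occurred.
The untolled deadline — 2 years after 22 July 2021 — is 22 July 2023.
The period was tolled for 188 days by the pending related arbitration (15 September 2022 to 22 March 2023), pushing the deadline to 26 January 2024.
The plaintiff's legal incapacity from 30 November 2023 to 8 February 2024 tolled the period for 70 days, extending the deadline to 5 April 2024.

5 April 2024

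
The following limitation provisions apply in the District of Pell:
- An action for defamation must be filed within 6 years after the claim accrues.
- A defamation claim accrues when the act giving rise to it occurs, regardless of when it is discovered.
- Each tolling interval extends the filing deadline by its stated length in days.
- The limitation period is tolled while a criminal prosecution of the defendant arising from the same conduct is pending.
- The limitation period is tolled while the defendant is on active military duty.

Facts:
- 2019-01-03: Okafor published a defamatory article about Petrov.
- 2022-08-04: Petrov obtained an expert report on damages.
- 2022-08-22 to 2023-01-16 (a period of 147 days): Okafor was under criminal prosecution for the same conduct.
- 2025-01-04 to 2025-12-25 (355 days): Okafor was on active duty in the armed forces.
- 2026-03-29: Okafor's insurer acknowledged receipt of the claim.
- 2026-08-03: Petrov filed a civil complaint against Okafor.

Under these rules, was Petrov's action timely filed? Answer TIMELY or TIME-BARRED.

The limitation period began to run on 2019-01-03.
The untolled deadline — 6 years after 2019-01-03 — is 2025-01-03.
Because the pending criminal prosecution ran from 2022-08-22 to 2023-01-16, the deadline is extended by 147 days to 2025-05-30.
Because the defendant's active military service ran from 2025-01-04 to 2025-12-25, the deadline is extended by 355 days to 2026-05-20.
The other events in the timeline have no effect on the limitation period under the stated rules.
Petrov filed on 2026-08-03, after the 2026-05-20 deadline, so the action is time-barred.

TIME-BARRED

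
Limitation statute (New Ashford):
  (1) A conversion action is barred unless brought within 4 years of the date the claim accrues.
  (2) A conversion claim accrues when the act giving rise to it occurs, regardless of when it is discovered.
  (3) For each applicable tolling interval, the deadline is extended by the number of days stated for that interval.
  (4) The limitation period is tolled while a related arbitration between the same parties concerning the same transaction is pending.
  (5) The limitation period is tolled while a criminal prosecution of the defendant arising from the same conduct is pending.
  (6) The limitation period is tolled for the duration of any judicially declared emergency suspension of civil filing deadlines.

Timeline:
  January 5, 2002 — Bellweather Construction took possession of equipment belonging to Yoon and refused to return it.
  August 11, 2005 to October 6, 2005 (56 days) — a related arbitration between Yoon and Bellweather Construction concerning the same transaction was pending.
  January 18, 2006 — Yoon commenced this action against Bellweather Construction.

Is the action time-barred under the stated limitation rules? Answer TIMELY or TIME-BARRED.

TIMELY

The claim accrued on January 5, 2002, when the wrongful act occurred.
The untolled deadline — 4 years after January 5, 2002 — is January 5, 2006.
The pending related arbitration from August 11, 2005 to October 6, 2005 tolled the period for 56 days, extending the deadline to March 2, 2006.
The January 18, 2006 filing precedes the March 2, 2006 deadline; the claim is timely.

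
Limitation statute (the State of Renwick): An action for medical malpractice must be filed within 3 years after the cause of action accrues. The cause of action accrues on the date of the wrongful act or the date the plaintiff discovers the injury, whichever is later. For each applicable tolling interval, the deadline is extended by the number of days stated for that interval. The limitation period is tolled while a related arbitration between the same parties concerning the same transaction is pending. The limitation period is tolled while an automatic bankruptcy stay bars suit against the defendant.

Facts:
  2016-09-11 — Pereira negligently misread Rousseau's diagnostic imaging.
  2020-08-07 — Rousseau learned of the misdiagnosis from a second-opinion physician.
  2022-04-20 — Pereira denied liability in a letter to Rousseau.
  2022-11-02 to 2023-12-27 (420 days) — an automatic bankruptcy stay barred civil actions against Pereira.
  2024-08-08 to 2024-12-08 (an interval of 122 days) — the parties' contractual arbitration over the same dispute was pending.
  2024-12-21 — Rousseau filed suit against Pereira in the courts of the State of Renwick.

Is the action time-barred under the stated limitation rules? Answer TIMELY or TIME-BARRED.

The claim accrued on 2020-08-07 — the later of the 2016-09-11 act and the 2020-08-07 discovery.
Adding the 3 years base period to 2020-08-07 gives a deadline of 2023-08-07, before any tolling.
Because the automatic bankruptcy stay ran from 2022-11-02 to 2023-12-27, the deadline is extended by 420 days to 2024-09-30.
The pending related arbitration from 2024-08-08 to 2024-12-08 tolled the period for 122 days, extending the deadline to 2025-01-30.
The other events in the timeline have no effect on the limitation period under the stated rules.
Rousseau filed on 2024-12-21, before the 2025-01-30 deadline, so the action is timely.

TIMELY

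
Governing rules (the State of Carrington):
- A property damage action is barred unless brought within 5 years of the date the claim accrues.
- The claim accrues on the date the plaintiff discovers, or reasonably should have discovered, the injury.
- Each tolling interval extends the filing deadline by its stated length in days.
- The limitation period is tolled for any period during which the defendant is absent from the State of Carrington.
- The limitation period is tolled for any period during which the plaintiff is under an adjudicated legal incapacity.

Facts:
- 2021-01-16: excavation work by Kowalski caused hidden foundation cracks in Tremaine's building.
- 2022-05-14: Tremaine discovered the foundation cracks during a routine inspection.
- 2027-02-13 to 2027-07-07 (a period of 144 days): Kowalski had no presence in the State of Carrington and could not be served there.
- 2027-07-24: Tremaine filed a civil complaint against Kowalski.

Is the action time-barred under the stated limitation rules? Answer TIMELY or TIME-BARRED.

Accrual is tied to discovery, so the period began on 2022-05-14 rather than on 2021-01-16 when the act occurred.
5 years from 2022-05-14 is 2027-05-14.
Because the defendant's absence from the jurisdiction ran from 2027-02-13 to 2027-07-07, the deadline is extended by 144 days to 2027-10-05.
Filing on 2027-07-24 beat the 2027-10-05 deadline — the action is timely.

TIMELY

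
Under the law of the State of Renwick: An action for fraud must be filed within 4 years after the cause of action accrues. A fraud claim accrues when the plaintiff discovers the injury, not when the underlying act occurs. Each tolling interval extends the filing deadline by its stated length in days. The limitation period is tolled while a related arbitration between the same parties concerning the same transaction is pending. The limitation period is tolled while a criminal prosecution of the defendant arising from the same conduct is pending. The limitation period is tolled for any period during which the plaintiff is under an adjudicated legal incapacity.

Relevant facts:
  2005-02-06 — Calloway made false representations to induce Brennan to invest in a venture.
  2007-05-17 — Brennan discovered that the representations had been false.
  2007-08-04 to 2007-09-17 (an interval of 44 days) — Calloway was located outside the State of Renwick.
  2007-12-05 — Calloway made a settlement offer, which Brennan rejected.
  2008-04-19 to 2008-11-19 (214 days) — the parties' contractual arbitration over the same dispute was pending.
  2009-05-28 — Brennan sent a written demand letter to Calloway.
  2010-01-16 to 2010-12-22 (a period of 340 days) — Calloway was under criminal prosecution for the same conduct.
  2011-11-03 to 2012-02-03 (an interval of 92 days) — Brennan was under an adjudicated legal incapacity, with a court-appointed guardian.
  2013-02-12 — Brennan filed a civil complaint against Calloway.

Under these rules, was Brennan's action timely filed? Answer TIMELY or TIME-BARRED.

The claim did not accrue until Brennan discovered the injury on 2007-05-17; the 2005-02-06 act date does not start the clock under the stated rule.
The untolled deadline — 4 years after 2007-05-17 — is 2011-05-17.
The pending related arbitration from 2008-04-19 to 2008-11-19 tolled the period for 214 days, extending the deadline to 2011-12-17.
The pending criminal prosecution from 2010-01-16 to 2010-12-22 tolled the period for 340 days, extending the deadline to 2012-11-21.
Because the plaintiff's legal incapacity ran from 2011-11-03 to 2012-02-03, the deadline is extended by 92 days to 2013-02-21.
The defendant's absence from the jurisdiction from 2007-08-04 to 2007-09-17 does not toll the period, because no stated rule makes the defendant's absence a tolling event.
None of the other events listed affects the running of the period under the stated rules.
Brennan filed on 2013-02-12, before the 2013-02-21 deadline, so the action is timely.

TIMELY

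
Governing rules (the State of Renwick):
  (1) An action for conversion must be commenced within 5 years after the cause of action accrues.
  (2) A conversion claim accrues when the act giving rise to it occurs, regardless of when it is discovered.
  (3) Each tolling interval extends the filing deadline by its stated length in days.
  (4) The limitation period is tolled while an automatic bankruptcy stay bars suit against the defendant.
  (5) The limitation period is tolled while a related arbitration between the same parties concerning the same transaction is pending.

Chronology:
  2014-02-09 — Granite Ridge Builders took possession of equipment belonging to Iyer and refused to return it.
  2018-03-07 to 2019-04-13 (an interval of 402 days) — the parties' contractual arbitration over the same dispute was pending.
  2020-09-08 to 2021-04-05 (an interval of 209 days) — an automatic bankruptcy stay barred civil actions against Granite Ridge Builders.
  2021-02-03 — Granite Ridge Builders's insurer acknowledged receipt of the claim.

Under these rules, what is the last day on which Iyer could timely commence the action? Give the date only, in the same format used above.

2020-03-17

The limitation period began to run on 2014-02-09.
The untolled deadline — 5 years after 2014-02-09 — is 2019-02-09.
The period was tolled for 402 days by the pending related arbitration (2018-03-07 to 2019-04-13), pushing the deadline to 2020-03-17.
By the time the automatic bankruptcy stay began on 2020-09-08, the limitation period had already expired on 2020-03-17; that interval cannot revive it.
The other events in the timeline have no effect on the limitation period under the stated rules.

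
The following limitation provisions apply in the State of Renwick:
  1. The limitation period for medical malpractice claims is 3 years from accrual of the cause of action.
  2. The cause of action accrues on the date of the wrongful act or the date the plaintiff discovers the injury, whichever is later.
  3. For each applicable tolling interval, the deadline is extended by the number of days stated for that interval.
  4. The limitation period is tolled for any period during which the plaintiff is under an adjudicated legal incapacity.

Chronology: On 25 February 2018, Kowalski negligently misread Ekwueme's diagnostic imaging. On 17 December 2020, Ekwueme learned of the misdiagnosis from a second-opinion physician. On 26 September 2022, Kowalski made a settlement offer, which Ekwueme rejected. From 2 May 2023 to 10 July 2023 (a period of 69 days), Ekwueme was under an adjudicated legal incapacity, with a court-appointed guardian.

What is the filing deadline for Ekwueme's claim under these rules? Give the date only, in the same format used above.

The claim accrued on 17 December 2020 — the later of the 25 February 2018 act and the 17 December 2020 discovery.
3 years from 17 December 2020 is 17 December 2023.
Because the plaintiff's legal incapacity ran from 2 May 2023 to 10 July 2023, the deadline is extended by 69 days to 24 February 2024.
Nothing else in the chronology tolls or restarts the period.

24 February 2024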